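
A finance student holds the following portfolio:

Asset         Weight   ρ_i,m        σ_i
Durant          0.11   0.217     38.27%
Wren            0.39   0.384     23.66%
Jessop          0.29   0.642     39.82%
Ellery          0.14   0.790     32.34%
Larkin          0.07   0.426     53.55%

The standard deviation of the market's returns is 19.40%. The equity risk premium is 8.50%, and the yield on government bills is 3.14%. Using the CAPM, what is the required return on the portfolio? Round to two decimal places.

β_Durant = 0.217 × 38.27% / 19.40% = 0.4281
β_Wren = 0.384 × 23.66% / 19.40% = 0.4683
β_Jessop = 0.642 × 39.82% / 19.40% = 1.3178
β_Ellery = 0.790 × 32.34% / 19.40% = 1.3169
β_Larkin = 0.426 × 53.55% / 19.40% = 1.1759
β_P = Σ w_i β_i = 0.11×0.4281 + 0.39×0.4683 + 0.29×1.3178 + 0.14×1.3169 + 0.07×1.1759 = 0.8786
E(R_P) = R_f + β_P × MRP = 3.14% + 0.8786 × 8.50% = 10.61%

10.61%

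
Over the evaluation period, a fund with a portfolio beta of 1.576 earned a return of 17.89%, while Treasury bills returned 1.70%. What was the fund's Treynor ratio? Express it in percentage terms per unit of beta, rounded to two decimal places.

10.27%

Treynor = (R_P − R_f) / β_P = (17.89% − 1.70%) / 1.5760 = 16.19% / 1.5760 = 10.27%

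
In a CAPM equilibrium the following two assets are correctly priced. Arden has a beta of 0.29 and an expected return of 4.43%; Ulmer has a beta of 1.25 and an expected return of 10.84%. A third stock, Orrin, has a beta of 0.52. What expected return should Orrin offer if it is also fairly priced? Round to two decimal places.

5.97%

MRP (SML slope) = (10.84% − 4.43%) / (1.25 − 0.29) = 6.41% / 0.96 = 6.6771%
R_f (intercept) = 4.43% − 0.29 × 6.6771% = 2.4936%
E(R_Orrin) = R_f + β × MRP = 2.4936% + 0.52 × 6.6771% = 5.97%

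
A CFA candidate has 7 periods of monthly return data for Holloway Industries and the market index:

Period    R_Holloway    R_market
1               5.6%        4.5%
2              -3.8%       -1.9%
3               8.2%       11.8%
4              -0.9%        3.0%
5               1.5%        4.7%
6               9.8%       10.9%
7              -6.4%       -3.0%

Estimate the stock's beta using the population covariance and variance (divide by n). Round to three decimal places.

Mean R_i = (5.6 − 3.8 + 8.2 − 0.9 + 1.5 + 9.8 − 6.4) / 7 = 2.0000%
Mean R_m = (4.5 − 1.9 + 11.8 + 3.0 + 4.7 + 10.9 − 3.0) / 7 = 4.2857%
Σ(R_i − R̄_i)(R_m − R̄_m) = 199.5500  ⇒  Cov = 199.5500 / 7 = 28.5071
Σ(R_m − R̄_m)² = 193.4286  ⇒  Var(R_m) = 193.4286 / 7 = 27.6327
β = Cov / Var(R_m) = 28.5071 / 27.6327 = 1.0316

1.032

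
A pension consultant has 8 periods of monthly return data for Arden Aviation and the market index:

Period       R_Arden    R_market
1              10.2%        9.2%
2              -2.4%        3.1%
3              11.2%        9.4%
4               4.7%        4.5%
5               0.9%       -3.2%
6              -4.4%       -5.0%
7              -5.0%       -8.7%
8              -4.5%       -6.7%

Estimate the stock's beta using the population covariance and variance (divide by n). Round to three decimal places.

Mean R_i = (10.2 − 2.4 + 11.2 + 4.7 + 0.9 − 4.4 − 5.0 − 4.5) / 8 = 1.3375%
Mean R_m = (9.2 + 3.1 + 9.4 + 4.5 − 3.2 − 5.0 − 8.7 − 6.7) / 8 = 0.3250%
Σ(R_i − R̄_i)(R_m − R̄_m) = 302.1225  ⇒  Cov = 302.1225 / 8 = 37.7653
Σ(R_m − R̄_m)² = 357.8350  ⇒  Var(R_m) = 357.8350 / 8 = 44.7294
β = Cov / Var(R_m) = 37.7653 / 44.7294 = 0.8443

0.844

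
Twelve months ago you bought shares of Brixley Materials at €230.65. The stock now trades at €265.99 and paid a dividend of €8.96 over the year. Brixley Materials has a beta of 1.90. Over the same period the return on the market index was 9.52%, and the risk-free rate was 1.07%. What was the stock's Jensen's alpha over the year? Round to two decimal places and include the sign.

+2.08%

Realised HPR = (P1 + D1 − P0) / P0 = (265.99 + 8.96 − 230.65) / 230.65 = 44.30 / 230.65 = 19.2066%
MRP = 9.52% − 1.07% = 8.45%
CAPM required = R_f + β·MRP = 1.07% + 1.90 × 8.45% = 17.1250%
α = realised − required = 19.2066% − 17.1250% = +2.08%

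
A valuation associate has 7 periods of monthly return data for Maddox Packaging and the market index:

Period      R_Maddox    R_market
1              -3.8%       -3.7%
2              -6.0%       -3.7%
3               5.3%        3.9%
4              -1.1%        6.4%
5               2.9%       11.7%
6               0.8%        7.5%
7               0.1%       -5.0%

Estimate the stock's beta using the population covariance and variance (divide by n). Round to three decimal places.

Mean R_i = (-3.8 − 6.0 + 5.3 − 1.1 + 2.9 + 0.8 + 0.1) / 7 = -0.2571%
Mean R_m = (-3.7 − 3.7 + 3.9 + 6.4 + 11.7 + 7.5 − 5.0) / 7 = 2.4429%
Σ(R_i − R̄_i)(R_m − R̄_m) = 93.7171  ⇒  Cov = 93.7171 / 7 = 13.3882
Σ(R_m − R̄_m)² = 259.9171  ⇒  Var(R_m) = 259.9171 / 7 = 37.1310
β = Cov / Var(R_m) = 13.3882 / 37.1310 = 0.3606

0.361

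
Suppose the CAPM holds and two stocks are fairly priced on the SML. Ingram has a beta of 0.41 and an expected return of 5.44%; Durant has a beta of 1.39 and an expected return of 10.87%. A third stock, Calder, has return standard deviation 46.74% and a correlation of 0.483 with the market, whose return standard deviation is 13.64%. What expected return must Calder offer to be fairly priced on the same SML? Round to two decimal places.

MRP = (10.87% − 5.44%) / (1.39 − 0.41) = 5.5408%
R_f = 5.44% − 0.41 × 5.5408% = 3.1683%
β_Calder = ρ·σ_i/σ_m = 0.483 × 46.74 / 13.64 = 1.6551
E(R_Calder) = R_f + β × MRP = 3.1683% + 1.6551 × 5.5408% = 12.34%

12.34%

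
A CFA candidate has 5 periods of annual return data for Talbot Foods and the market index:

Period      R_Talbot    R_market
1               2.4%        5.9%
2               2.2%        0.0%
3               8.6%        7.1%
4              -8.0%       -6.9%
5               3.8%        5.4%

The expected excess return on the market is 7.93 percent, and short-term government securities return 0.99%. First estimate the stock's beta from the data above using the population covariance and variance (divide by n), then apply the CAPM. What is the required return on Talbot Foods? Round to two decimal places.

Mean R_i = (2.4 + 2.2 + 8.6 − 8.0 + 3.8) / 5 = 1.8000%
Mean R_m = (5.9 + 0.0 + 7.1 − 6.9 + 5.4) / 5 = 2.3000%
Σ(R_i − R̄_i)(R_m − R̄_m) = 130.2400  ⇒  Cov = 130.2400 / 5 = 26.0480
Σ(R_m − R̄_m)² = 135.5400  ⇒  Var(R_m) = 135.5400 / 5 = 27.1080
β = Cov / Var(R_m) = 26.0480 / 27.1080 = 0.9609
E(R) = R_f + β × MRP = 0.99% + 0.9609 × 7.93% = 8.61%

8.61%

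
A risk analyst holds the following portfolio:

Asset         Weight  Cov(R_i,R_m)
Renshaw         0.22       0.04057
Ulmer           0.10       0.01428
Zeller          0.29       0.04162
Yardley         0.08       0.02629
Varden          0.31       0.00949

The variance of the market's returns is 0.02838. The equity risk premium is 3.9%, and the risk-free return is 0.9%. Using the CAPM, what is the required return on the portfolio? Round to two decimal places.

β_Renshaw = 0.04057 / 0.02838 = 1.4295
β_Ulmer = 0.01428 / 0.02838 = 0.5032
β_Zeller = 0.04162 / 0.02838 = 1.4665
β_Yardley = 0.02629 / 0.02838 = 0.9264
β_Varden = 0.00949 / 0.02838 = 0.3344
β_P = Σ w_i β_i = 0.22×1.4295 + 0.10×0.5032 + 0.29×1.4665 + 0.08×0.9264 + 0.31×0.3344 = 0.9679
E(R_P) = R_f + β_P × MRP = 0.9% + 0.9679 × 3.9% = 4.67%

4.67%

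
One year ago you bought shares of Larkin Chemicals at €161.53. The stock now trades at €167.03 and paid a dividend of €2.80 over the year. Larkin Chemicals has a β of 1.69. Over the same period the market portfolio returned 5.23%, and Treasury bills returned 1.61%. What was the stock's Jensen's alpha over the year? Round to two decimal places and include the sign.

Realised HPR = (P1 + D1 − P0) / P0 = (167.03 + 2.80 − 161.53) / 161.53 = 8.30 / 161.53 = 5.1384%
MRP = 5.23% − 1.61% = 3.62%
CAPM required = R_f + β·MRP = 1.61% + 1.69 × 3.62% = 7.7278%
α = realised − required = 5.1384% − 7.7278% = -2.59%

-2.59%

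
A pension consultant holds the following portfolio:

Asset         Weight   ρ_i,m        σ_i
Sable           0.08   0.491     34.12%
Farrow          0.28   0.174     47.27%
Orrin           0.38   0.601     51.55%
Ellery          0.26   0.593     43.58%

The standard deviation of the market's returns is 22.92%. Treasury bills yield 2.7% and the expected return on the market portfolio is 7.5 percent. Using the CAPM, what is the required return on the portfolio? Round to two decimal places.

7.34%

β_Sable = 0.491 × 34.12% / 22.92% = 0.7309
β_Farrow = 0.174 × 47.27% / 22.92% = 0.3589
β_Orrin = 0.601 × 51.55% / 22.92% = 1.3517
β_Ellery = 0.593 × 43.58% / 22.92% = 1.1275
β_P = Σ w_i β_i = 0.08×0.7309 + 0.28×0.3589 + 0.38×1.3517 + 0.26×1.1275 = 0.9658
MRP = 7.5% − 2.7% = 4.80%
E(R_P) = R_f + β_P × MRP = 2.7% + 0.9658 × 4.8% = 7.34%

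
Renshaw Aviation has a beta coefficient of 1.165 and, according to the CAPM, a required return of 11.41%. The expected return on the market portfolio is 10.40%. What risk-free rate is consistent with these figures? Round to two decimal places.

4.28%

E(R) = R_f + β(E(R_m) − R_f) = R_f(1 − β) + β·E(R_m)
11.41% = R_f × (1 − 1.165) + 1.165 × 10.40%
11.41% = R_f × -0.165 + 12.11600%
R_f = (11.41% − 12.11600%) / -0.165 = 4.28%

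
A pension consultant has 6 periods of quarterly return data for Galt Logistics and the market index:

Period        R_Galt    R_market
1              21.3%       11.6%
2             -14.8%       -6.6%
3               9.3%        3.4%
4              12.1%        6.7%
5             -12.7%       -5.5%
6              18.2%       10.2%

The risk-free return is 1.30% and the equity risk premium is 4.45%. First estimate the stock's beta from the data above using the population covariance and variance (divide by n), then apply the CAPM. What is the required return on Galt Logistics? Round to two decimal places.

Mean R_i = (21.3 − 14.8 + 9.3 + 12.1 − 12.7 + 18.2) / 6 = 5.5667%
Mean R_m = (11.6 − 6.6 + 3.4 + 6.7 − 5.5 + 10.2) / 6 = 3.3000%
Σ(R_i − R̄_i)(R_m − R̄_m) = 602.7200  ⇒  Cov = 602.7200 / 6 = 100.4533
Σ(R_m − R̄_m)² = 303.5200  ⇒  Var(R_m) = 303.5200 / 6 = 50.5867
β = Cov / Var(R_m) = 100.4533 / 50.5867 = 1.9858
E(R) = R_f + β × MRP = 1.30% + 1.9858 × 4.45% = 10.14%

10.14%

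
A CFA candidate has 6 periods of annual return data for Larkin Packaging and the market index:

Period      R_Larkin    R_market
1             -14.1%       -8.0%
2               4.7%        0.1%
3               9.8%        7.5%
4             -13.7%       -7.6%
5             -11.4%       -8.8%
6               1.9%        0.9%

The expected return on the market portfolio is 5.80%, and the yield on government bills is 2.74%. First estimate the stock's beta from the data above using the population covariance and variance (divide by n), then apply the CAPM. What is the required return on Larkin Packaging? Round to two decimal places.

7.49%

Mean R_i = (-14.1 + 4.7 + 9.8 − 13.7 − 11.4 + 1.9) / 6 = -3.8000%
Mean R_m = (-8.0 + 0.1 + 7.5 − 7.6 − 8.8 + 0.9) / 6 = -2.6500%
Σ(R_i − R̄_i)(R_m − R̄_m) = 332.5000  ⇒  Cov = 332.5000 / 6 = 55.4167
Σ(R_m − R̄_m)² = 214.1350  ⇒  Var(R_m) = 214.1350 / 6 = 35.6892
β = Cov / Var(R_m) = 55.4167 / 35.6892 = 1.5528
MRP = 5.80% − 2.74% = 3.06%
E(R) = R_f + β × MRP = 2.74% + 1.5528 × 3.06% = 7.49%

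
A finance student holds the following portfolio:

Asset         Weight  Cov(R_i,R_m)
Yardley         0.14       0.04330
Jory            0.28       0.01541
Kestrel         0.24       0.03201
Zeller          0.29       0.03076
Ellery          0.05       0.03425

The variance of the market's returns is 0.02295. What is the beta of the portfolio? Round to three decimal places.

β_Yardley = 0.04330 / 0.02295 = 1.8867
β_Jory = 0.01541 / 0.02295 = 0.6715
β_Kestrel = 0.03201 / 0.02295 = 1.3948
β_Zeller = 0.03076 / 0.02295 = 1.3403
β_Ellery = 0.03425 / 0.02295 = 1.4924
β_P = Σ w_i β_i = 0.14×1.8867 + 0.28×0.6715 + 0.24×1.3948 + 0.29×1.3403 + 0.05×1.4924 = 1.2502

1.250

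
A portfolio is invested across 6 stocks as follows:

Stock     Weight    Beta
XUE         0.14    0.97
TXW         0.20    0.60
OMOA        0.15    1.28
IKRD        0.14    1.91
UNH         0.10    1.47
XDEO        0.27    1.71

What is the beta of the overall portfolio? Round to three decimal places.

β_P = Σ w_i β_i = 0.14×0.97 + 0.20×0.60 + 0.15×1.28 + 0.14×1.91 + 0.10×1.47 + 0.27×1.71 = 1.3239

1.324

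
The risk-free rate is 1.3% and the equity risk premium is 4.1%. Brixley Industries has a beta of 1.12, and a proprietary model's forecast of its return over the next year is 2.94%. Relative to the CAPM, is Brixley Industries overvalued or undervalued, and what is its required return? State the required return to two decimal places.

Required return = R_f + β·MRP = 1.3% + 1.12 × 4.1% = 5.89%
Forecast 2.94% < required 5.89% → the stock plots below the SML → overvalued.

Overvalued; required return 5.89%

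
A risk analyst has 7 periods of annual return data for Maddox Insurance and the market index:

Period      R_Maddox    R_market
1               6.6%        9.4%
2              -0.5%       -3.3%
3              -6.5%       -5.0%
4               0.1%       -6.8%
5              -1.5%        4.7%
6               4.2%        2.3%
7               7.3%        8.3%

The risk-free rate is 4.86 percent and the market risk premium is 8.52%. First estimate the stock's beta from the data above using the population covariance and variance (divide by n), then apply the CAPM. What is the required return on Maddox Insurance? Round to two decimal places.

9.75%

Mean R_i = (6.6 − 0.5 − 6.5 + 0.1 − 1.5 + 4.2 + 7.3) / 7 = 1.3857%
Mean R_m = (9.4 − 3.3 − 5.0 − 6.8 + 4.7 + 2.3 + 8.3) / 7 = 1.3714%
Σ(R_i − R̄_i)(R_m − R̄_m) = 145.4071  ⇒  Cov = 145.4071 / 7 = 20.7724
Σ(R_m − R̄_m)² = 253.5943  ⇒  Var(R_m) = 253.5943 / 7 = 36.2278
β = Cov / Var(R_m) = 20.7724 / 36.2278 = 0.5734
E(R) = R_f + β × MRP = 4.86% + 0.5734 × 8.52% = 9.75%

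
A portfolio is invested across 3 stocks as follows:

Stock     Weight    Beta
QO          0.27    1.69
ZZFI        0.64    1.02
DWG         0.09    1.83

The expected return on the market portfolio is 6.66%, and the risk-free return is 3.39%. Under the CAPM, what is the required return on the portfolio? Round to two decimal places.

β_P = Σ w_i β_i = 0.27×1.69 + 0.64×1.02 + 0.09×1.83 = 1.2738
MRP = 6.66% − 3.39% = 3.27%
E(R_P) = R_f + β_P × MRP = 3.39% + 1.2738 × 3.27% = 7.56%

7.56%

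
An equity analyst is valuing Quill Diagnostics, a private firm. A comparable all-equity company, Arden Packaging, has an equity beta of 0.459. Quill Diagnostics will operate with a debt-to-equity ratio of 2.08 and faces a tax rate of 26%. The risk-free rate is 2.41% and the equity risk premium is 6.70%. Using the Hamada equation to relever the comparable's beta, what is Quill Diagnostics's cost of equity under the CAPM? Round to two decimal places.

10.22%

β_L = β_U × [1 + (1 − t)(D/E)] = 0.459 × [1 + (1 − 0.26) × 2.08]
    = 0.459 × [1 + 0.74 × 2.08] = 0.459 × 2.5392 = 1.1655
E(R) = R_f + β_L × MRP = 2.41% + 1.1655 × 6.70% = 10.22%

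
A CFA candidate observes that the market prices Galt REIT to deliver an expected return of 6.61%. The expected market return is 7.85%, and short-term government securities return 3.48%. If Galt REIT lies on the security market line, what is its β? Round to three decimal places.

0.716

MRP = 7.85% − 3.48% = 4.37%
β = (E(R) − R_f) / MRP = (6.61% − 3.48%) / 4.37% = 3.13% / 4.37% = 0.716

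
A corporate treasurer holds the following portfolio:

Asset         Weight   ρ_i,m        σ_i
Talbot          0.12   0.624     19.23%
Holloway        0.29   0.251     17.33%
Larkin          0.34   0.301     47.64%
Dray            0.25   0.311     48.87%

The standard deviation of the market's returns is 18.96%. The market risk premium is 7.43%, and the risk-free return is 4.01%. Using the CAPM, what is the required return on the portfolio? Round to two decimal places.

8.47%

β_Talbot = 0.624 × 19.23% / 18.96% = 0.6329
β_Holloway = 0.251 × 17.33% / 18.96% = 0.2294
β_Larkin = 0.301 × 47.64% / 18.96% = 0.7563
β_Dray = 0.311 × 48.87% / 18.96% = 0.8016
β_P = Σ w_i β_i = 0.12×0.6329 + 0.29×0.2294 + 0.34×0.7563 + 0.25×0.8016 = 0.6000
E(R_P) = R_f + β_P × MRP = 4.01% + 0.6000 × 7.43% = 8.47%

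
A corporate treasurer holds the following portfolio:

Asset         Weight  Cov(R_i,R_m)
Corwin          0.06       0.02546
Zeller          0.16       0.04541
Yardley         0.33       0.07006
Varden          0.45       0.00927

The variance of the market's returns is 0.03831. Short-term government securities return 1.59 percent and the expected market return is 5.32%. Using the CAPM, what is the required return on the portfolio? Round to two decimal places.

5.10%

β_Corwin = 0.02546 / 0.03831 = 0.6646
β_Zeller = 0.04541 / 0.03831 = 1.1853
β_Yardley = 0.07006 / 0.03831 = 1.8288
β_Varden = 0.00927 / 0.03831 = 0.2420
β_P = Σ w_i β_i = 0.06×0.6646 + 0.16×1.1853 + 0.33×1.8288 + 0.45×0.2420 = 0.9419
MRP = 5.32% − 1.59% = 3.73%
E(R_P) = R_f + β_P × MRP = 1.59% + 0.9419 × 3.73% = 5.10%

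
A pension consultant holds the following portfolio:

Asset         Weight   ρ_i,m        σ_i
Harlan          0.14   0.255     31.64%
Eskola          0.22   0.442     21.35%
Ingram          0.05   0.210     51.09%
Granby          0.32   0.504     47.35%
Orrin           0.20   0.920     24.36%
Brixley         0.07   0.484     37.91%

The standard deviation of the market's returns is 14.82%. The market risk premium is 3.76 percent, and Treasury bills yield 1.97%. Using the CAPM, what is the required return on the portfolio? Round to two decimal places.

6.32%

β_Harlan = 0.255 × 31.64% / 14.82% = 0.5444
β_Eskola = 0.442 × 21.35% / 14.82% = 0.6368
β_Ingram = 0.210 × 51.09% / 14.82% = 0.7239
β_Granby = 0.504 × 47.35% / 14.82% = 1.6103
β_Orrin = 0.920 × 24.36% / 14.82% = 1.5122
β_Brixley = 0.484 × 37.91% / 14.82% = 1.2381
β_P = Σ w_i β_i = 0.14×0.5444 + 0.22×0.6368 + 0.05×0.7239 + 0.32×1.6103 + 0.20×1.5122 + 0.07×1.2381 = 1.1569
E(R_P) = R_f + β_P × MRP = 1.97% + 1.1569 × 3.76% = 6.32%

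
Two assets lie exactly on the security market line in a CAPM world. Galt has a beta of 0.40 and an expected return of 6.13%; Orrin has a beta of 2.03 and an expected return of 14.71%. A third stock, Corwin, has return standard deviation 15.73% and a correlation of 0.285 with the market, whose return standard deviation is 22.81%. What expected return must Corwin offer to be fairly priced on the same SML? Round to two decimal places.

5.06%

MRP = (14.71% − 6.13%) / (2.03 − 0.40) = 5.2638%
R_f = 6.13% − 0.40 × 5.2638% = 4.0245%
β_Corwin = ρ·σ_i/σ_m = 0.285 × 15.73 / 22.81 = 0.1965
E(R_Corwin) = R_f + β × MRP = 4.0245% + 0.1965 × 5.2638% = 5.06%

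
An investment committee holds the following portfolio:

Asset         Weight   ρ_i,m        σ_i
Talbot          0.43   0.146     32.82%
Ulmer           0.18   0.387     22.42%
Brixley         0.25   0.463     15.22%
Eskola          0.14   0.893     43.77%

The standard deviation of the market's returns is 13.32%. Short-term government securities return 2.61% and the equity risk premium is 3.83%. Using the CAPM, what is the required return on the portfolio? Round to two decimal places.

5.73%

β_Talbot = 0.146 × 32.82% / 13.32% = 0.3597
β_Ulmer = 0.387 × 22.42% / 13.32% = 0.6514
β_Brixley = 0.463 × 15.22% / 13.32% = 0.5290
β_Eskola = 0.893 × 43.77% / 13.32% = 2.9344
β_P = Σ w_i β_i = 0.43×0.3597 + 0.18×0.6514 + 0.25×0.5290 + 0.14×2.9344 = 0.8150
E(R_P) = R_f + β_P × MRP = 2.61% + 0.8150 × 3.83% = 5.73%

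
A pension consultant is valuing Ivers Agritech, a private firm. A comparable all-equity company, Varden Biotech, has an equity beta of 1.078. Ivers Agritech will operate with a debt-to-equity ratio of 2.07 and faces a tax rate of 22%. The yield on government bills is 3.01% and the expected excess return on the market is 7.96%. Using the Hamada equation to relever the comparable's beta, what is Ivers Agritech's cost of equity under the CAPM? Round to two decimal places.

25.45%

β_L = β_U × [1 + (1 − t)(D/E)] = 1.078 × [1 + (1 − 0.22) × 2.07]
    = 1.078 × [1 + 0.78 × 2.07] = 1.078 × 2.6146 = 2.8185
E(R) = R_f + β_L × MRP = 3.01% + 2.8185 × 7.96% = 25.45%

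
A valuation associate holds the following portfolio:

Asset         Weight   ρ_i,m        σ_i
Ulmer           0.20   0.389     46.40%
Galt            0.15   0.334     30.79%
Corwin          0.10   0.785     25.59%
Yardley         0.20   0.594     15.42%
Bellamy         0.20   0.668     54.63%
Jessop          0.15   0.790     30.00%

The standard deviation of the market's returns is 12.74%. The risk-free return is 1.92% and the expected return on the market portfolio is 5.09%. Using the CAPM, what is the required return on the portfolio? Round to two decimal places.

6.86%

β_Ulmer = 0.389 × 46.40% / 12.74% = 1.4168
β_Galt = 0.334 × 30.79% / 12.74% = 0.8072
β_Corwin = 0.785 × 25.59% / 12.74% = 1.5768
β_Yardley = 0.594 × 15.42% / 12.74% = 0.7190
β_Bellamy = 0.668 × 54.63% / 12.74% = 2.8644
β_Jessop = 0.790 × 30.00% / 12.74% = 1.8603
β_P = Σ w_i β_i = 0.20×1.4168 + 0.15×0.8072 + 0.10×1.5768 + 0.20×0.7190 + 0.20×2.8644 + 0.15×1.8603 = 1.5578
MRP = 5.09% − 1.92% = 3.17%
E(R_P) = R_f + β_P × MRP = 1.92% + 1.5578 × 3.17% = 6.86%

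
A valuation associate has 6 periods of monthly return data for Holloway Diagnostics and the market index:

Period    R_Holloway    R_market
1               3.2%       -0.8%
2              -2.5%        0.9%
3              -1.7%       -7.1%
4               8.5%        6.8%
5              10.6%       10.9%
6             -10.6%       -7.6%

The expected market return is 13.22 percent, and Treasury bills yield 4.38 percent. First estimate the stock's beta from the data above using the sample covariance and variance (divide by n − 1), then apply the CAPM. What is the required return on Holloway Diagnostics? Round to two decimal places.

12.71%

Mean R_i = (3.2 − 2.5 − 1.7 + 8.5 + 10.6 − 10.6) / 6 = 1.2500%
Mean R_m = (-0.8 + 0.9 − 7.1 + 6.8 + 10.9 − 7.6) / 6 = 0.5167%
Σ(R_i − R̄_i)(R_m − R̄_m) = 257.2850  ⇒  Cov = 257.2850 / 5 = 51.4570
Σ(R_m − R̄_m)² = 273.0683  ⇒  Var(R_m) = 273.0683 / 5 = 54.6137
β = Cov / Var(R_m) = 51.4570 / 54.6137 = 0.9422
MRP = 13.22% − 4.38% = 8.84%
E(R) = R_f + β × MRP = 4.38% + 0.9422 × 8.84% = 12.71%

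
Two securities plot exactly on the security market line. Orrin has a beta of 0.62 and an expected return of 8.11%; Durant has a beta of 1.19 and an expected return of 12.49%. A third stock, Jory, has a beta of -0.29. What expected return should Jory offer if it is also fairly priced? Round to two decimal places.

1.12%

MRP (SML slope) = (12.49% − 8.11%) / (1.19 − 0.62) = 4.38% / 0.57 = 7.6842%
R_f (intercept) = 8.11% − 0.62 × 7.6842% = 3.3458%
E(R_Jory) = R_f + β × MRP = 3.3458% + -0.29 × 7.6842% = 1.12%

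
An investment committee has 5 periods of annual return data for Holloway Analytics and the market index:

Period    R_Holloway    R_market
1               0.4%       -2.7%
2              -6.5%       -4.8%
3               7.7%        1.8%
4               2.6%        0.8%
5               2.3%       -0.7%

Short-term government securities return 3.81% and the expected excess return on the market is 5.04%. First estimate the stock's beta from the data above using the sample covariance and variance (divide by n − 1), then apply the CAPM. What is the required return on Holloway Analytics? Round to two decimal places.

12.98%

Mean R_i = (0.4 − 6.5 + 7.7 + 2.6 + 2.3) / 5 = 1.3000%
Mean R_m = (-2.7 − 4.8 + 1.8 + 0.8 − 0.7) / 5 = -1.1200%
Σ(R_i − R̄_i)(R_m − R̄_m) = 51.7300  ⇒  Cov = 51.7300 / 4 = 12.9325
Σ(R_m − R̄_m)² = 28.4280  ⇒  Var(R_m) = 28.4280 / 4 = 7.1070
β = Cov / Var(R_m) = 12.9325 / 7.1070 = 1.8197
E(R) = R_f + β × MRP = 3.81% + 1.8197 × 5.04% = 12.98%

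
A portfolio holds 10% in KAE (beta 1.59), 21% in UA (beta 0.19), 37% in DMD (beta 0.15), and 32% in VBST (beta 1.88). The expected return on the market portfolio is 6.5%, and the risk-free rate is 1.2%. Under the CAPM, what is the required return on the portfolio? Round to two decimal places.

5.74%

β_P = Σ w_i β_i = 0.10×1.59 + 0.21×0.19 + 0.37×0.15 + 0.32×1.88 = 0.8560
MRP = 6.5% − 1.2% = 5.30%
E(R_P) = R_f + β_P × MRP = 1.2% + 0.8560 × 5.3% = 5.74%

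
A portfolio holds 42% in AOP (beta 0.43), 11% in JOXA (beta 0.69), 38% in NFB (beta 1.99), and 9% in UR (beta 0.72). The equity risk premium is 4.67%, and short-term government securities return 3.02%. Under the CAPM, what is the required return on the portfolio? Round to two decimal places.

β_P = Σ w_i β_i = 0.42×0.43 + 0.11×0.69 + 0.38×1.99 + 0.09×0.72 = 1.0775
E(R_P) = R_f + β_P × MRP = 3.02% + 1.0775 × 4.67% = 8.05%

8.05%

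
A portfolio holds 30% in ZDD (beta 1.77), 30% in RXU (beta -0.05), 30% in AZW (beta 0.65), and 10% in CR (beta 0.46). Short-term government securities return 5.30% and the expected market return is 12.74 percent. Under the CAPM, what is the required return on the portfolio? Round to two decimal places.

10.93%

β_P = Σ w_i β_i = 0.30×1.77 + 0.30×-0.05 + 0.30×0.65 + 0.10×0.46 = 0.7570
MRP = 12.74% − 5.30% = 7.44%
E(R_P) = R_f + β_P × MRP = 5.30% + 0.7570 × 7.44% = 10.93%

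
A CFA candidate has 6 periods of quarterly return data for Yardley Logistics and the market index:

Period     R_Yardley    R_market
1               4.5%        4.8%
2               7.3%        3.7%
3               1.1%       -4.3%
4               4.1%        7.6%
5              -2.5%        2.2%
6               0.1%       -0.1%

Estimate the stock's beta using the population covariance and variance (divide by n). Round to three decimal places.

0.417

Mean R_i = (4.5 + 7.3 + 1.1 + 4.1 − 2.5 + 0.1) / 6 = 2.4333%
Mean R_m = (4.8 + 3.7 − 4.3 + 7.6 + 2.2 − 0.1) / 6 = 2.3167%
Σ(R_i − R̄_i)(R_m − R̄_m) = 35.7067  ⇒  Cov = 35.7067 / 6 = 5.9511
Σ(R_m − R̄_m)² = 85.6283  ⇒  Var(R_m) = 85.6283 / 6 = 14.2714
β = Cov / Var(R_m) = 5.9511 / 14.2714 = 0.4170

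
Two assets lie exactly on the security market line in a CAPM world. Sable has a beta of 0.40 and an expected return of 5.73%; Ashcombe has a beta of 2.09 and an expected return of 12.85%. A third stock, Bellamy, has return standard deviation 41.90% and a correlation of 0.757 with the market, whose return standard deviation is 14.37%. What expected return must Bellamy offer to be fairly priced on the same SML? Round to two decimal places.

13.34%

MRP = (12.85% − 5.73%) / (2.09 − 0.40) = 4.2130%
R_f = 5.73% − 0.40 × 4.2130% = 4.0448%
β_Bellamy = ρ·σ_i/σ_m = 0.757 × 41.90 / 14.37 = 2.2073
E(R_Bellamy) = R_f + β × MRP = 4.0448% + 2.2073 × 4.2130% = 13.34%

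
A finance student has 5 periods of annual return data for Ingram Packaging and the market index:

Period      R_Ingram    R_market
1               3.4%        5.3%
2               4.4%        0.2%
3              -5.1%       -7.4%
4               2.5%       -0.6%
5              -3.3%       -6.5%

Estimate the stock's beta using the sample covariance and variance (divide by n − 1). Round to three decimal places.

Mean R_i = (3.4 + 4.4 − 5.1 + 2.5 − 3.3) / 5 = 0.3800%
Mean R_m = (5.3 + 0.2 − 7.4 − 0.6 − 6.5) / 5 = -1.8000%
Σ(R_i − R̄_i)(R_m − R̄_m) = 80.0100  ⇒  Cov = 80.0100 / 4 = 20.0025
Σ(R_m − R̄_m)² = 109.3000  ⇒  Var(R_m) = 109.3000 / 4 = 27.3250
β = Cov / Var(R_m) = 20.0025 / 27.3250 = 0.7320

0.732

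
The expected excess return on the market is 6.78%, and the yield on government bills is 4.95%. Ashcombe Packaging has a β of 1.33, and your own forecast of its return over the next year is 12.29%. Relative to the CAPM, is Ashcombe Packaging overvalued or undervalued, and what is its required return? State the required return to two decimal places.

Required return = R_f + β·MRP = 4.95% + 1.33 × 6.78% = 13.97%
Forecast 12.29% < required 13.97% → the stock plots below the SML → overvalued.

Overvalued; required return 13.97%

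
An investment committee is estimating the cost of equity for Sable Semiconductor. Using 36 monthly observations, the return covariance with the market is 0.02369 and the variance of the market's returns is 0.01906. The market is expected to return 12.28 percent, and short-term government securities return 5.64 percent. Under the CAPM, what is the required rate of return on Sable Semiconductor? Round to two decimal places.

13.89%

β = Cov(R_i, R_m) / Var(R_m) = 0.02369 / 0.01906 = 1.2429
MRP = 12.28% − 5.64% = 6.64%
E(R) = R_f + β × MRP = 5.64% + 1.2429 × 6.64% = 13.89%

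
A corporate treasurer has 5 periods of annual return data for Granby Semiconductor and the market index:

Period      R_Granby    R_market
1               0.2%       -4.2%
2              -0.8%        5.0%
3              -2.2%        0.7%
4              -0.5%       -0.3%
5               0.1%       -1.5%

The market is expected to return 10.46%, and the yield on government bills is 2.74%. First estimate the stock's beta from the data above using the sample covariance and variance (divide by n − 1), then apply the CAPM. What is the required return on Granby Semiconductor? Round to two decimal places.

Mean R_i = (0.2 − 0.8 − 2.2 − 0.5 + 0.1) / 5 = -0.6400%
Mean R_m = (-4.2 + 5.0 + 0.7 − 0.3 − 1.5) / 5 = -0.0600%
Σ(R_i − R̄_i)(R_m − R̄_m) = -6.5720  ⇒  Cov = -6.5720 / 4 = -1.6430
Σ(R_m − R̄_m)² = 45.4520  ⇒  Var(R_m) = 45.4520 / 4 = 11.3630
β = Cov / Var(R_m) = -1.6430 / 11.3630 = -0.1446
MRP = 10.46% − 2.74% = 7.72%
E(R) = R_f + β × MRP = 2.74% + -0.1446 × 7.72% = 1.62%

1.62%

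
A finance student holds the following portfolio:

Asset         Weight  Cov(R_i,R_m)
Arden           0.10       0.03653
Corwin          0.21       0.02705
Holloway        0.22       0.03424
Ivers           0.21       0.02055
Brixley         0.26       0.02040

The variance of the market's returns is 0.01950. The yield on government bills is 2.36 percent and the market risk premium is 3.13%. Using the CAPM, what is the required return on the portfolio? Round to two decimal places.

β_Arden = 0.03653 / 0.01950 = 1.8733
β_Corwin = 0.02705 / 0.01950 = 1.3872
β_Holloway = 0.03424 / 0.01950 = 1.7559
β_Ivers = 0.02055 / 0.01950 = 1.0538
β_Brixley = 0.02040 / 0.01950 = 1.0462
β_P = Σ w_i β_i = 0.10×1.8733 + 0.21×1.3872 + 0.22×1.7559 + 0.21×1.0538 + 0.26×1.0462 = 1.3583
E(R_P) = R_f + β_P × MRP = 2.36% + 1.3583 × 3.13% = 6.61%

6.61%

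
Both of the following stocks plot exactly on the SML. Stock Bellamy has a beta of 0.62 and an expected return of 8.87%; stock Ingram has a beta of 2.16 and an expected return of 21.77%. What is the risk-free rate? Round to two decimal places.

Both satisfy E(R) = R_f + β·MRP, so the slope of the SML is
MRP = (21.77% − 8.87%) / (2.16 − 0.62) = 12.90% / 1.54 = 8.3766%
R_f = E(R_Bellamy) − β_Bellamy·MRP = 8.87% − 0.62 × 8.3766% = 3.6765%

3.68%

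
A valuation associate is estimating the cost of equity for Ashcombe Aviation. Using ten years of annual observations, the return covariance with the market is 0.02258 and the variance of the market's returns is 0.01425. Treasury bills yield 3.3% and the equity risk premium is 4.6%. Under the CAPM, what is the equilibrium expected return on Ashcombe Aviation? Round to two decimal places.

10.59%

β = Cov(R_i, R_m) / Var(R_m) = 0.02258 / 0.01425 = 1.5846
E(R) = R_f + β × MRP = 3.3% + 1.5846 × 4.6% = 10.59%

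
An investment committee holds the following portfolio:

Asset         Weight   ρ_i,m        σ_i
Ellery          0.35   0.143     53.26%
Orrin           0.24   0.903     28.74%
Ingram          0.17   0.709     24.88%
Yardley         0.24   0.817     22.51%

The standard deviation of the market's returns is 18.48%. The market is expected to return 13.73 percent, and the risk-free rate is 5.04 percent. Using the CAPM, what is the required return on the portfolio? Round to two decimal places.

12.71%

β_Ellery = 0.143 × 53.26% / 18.48% = 0.4121
β_Orrin = 0.903 × 28.74% / 18.48% = 1.4043
β_Ingram = 0.709 × 24.88% / 18.48% = 0.9545
β_Yardley = 0.817 × 22.51% / 18.48% = 0.9952
β_P = Σ w_i β_i = 0.35×0.4121 + 0.24×1.4043 + 0.17×0.9545 + 0.24×0.9952 = 0.8824
MRP = 13.73% − 5.04% = 8.69%
E(R_P) = R_f + β_P × MRP = 5.04% + 0.8824 × 8.69% = 12.71%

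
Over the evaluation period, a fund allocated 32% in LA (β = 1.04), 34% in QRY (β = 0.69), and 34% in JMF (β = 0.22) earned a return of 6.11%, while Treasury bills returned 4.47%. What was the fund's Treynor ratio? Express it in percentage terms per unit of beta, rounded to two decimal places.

2.55%

β_P = 0.32×1.04 + 0.34×0.69 + 0.34×0.22 = 0.6422
Treynor = (R_P − R_f) / β_P = (6.11% − 4.47%) / 0.6422 = 1.64% / 0.6422 = 2.55%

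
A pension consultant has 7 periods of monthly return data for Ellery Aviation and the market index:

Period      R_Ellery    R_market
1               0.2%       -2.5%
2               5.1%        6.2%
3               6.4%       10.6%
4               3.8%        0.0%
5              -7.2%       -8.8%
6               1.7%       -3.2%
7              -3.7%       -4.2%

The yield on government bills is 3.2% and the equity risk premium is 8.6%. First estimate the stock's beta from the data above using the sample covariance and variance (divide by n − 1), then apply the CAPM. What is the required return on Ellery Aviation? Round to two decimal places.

8.92%

Mean R_i = (0.2 + 5.1 + 6.4 + 3.8 − 7.2 + 1.7 − 3.7) / 7 = 0.9000%
Mean R_m = (-2.5 + 6.2 + 10.6 + 0.0 − 8.8 − 3.2 − 4.2) / 7 = -0.2714%
Σ(R_i − R̄_i)(R_m − R̄_m) = 174.1300  ⇒  Cov = 174.1300 / 6 = 29.0217
Σ(R_m − R̄_m)² = 261.8543  ⇒  Var(R_m) = 261.8543 / 6 = 43.6424
β = Cov / Var(R_m) = 29.0217 / 43.6424 = 0.6650
E(R) = R_f + β × MRP = 3.2% + 0.6650 × 8.6% = 8.92%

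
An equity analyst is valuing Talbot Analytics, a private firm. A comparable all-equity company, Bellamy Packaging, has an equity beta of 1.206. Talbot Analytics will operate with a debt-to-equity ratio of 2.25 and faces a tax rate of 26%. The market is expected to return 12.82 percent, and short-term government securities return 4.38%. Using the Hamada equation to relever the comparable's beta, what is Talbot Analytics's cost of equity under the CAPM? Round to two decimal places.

β_L = β_U × [1 + (1 − t)(D/E)] = 1.206 × [1 + (1 − 0.26) × 2.25]
    = 1.206 × [1 + 0.74 × 2.25] = 1.206 × 2.6650 = 3.2140
MRP = 12.82% − 4.38% = 8.44%
E(R) = R_f + β_L × MRP = 4.38% + 3.2140 × 8.44% = 31.51%

31.51%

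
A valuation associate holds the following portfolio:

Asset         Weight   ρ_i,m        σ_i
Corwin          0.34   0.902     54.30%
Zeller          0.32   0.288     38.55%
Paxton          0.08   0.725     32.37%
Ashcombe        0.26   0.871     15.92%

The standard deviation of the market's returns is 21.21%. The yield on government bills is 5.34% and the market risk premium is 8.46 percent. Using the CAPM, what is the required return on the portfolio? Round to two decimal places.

15.59%

β_Corwin = 0.902 × 54.30% / 21.21% = 2.3092
β_Zeller = 0.288 × 38.55% / 21.21% = 0.5235
β_Paxton = 0.725 × 32.37% / 21.21% = 1.1065
β_Ashcombe = 0.871 × 15.92% / 21.21% = 0.6538
β_P = Σ w_i β_i = 0.34×2.3092 + 0.32×0.5235 + 0.08×1.1065 + 0.26×0.6538 = 1.2112
E(R_P) = R_f + β_P × MRP = 5.34% + 1.2112 × 8.46% = 15.59%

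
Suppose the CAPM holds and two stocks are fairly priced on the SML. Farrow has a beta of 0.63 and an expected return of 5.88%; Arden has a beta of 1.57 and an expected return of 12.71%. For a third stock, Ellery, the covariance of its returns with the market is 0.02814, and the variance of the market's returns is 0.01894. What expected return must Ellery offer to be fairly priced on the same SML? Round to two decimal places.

MRP = (12.71% − 5.88%) / (1.57 − 0.63) = 7.2660%
R_f = 5.88% − 0.63 × 7.2660% = 1.3024%
β_Ellery = Cov / Var(R_m) = 0.02814 / 0.01894 = 1.4857
E(R_Ellery) = R_f + β × MRP = 1.3024% + 1.4857 × 7.2660% = 12.10%

12.10%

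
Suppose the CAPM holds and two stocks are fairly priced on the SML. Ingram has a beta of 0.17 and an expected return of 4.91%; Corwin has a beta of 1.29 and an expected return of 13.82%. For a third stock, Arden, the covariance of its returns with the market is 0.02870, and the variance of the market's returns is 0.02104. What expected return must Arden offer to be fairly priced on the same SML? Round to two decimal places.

14.41%

MRP = (13.82% − 4.91%) / (1.29 − 0.17) = 7.9554%
R_f = 4.91% − 0.17 × 7.9554% = 3.5576%
β_Arden = Cov / Var(R_m) = 0.02870 / 0.02104 = 1.3641
E(R_Arden) = R_f + β × MRP = 3.5576% + 1.3641 × 7.9554% = 14.41%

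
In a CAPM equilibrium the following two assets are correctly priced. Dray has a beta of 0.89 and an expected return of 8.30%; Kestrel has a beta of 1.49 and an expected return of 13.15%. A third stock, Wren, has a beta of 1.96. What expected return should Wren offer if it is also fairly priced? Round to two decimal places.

16.95%

MRP (SML slope) = (13.15% − 8.30%) / (1.49 − 0.89) = 4.85% / 0.60 = 8.0833%
R_f (intercept) = 8.30% − 0.89 × 8.0833% = 1.1059%
E(R_Wren) = R_f + β × MRP = 1.1059% + 1.96 × 8.0833% = 16.95%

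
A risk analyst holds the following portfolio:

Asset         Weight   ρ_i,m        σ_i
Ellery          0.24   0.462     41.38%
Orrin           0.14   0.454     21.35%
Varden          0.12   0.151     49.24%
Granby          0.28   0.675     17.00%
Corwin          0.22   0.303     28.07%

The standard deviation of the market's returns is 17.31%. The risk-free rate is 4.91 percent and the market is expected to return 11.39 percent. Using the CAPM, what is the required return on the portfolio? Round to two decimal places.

β_Ellery = 0.462 × 41.38% / 17.31% = 1.1044
β_Orrin = 0.454 × 21.35% / 17.31% = 0.5600
β_Varden = 0.151 × 49.24% / 17.31% = 0.4295
β_Granby = 0.675 × 17.00% / 17.31% = 0.6629
β_Corwin = 0.303 × 28.07% / 17.31% = 0.4913
β_P = Σ w_i β_i = 0.24×1.1044 + 0.14×0.5600 + 0.12×0.4295 + 0.28×0.6629 + 0.22×0.4913 = 0.6887
MRP = 11.39% − 4.91% = 6.48%
E(R_P) = R_f + β_P × MRP = 4.91% + 0.6887 × 6.48% = 9.37%

9.37%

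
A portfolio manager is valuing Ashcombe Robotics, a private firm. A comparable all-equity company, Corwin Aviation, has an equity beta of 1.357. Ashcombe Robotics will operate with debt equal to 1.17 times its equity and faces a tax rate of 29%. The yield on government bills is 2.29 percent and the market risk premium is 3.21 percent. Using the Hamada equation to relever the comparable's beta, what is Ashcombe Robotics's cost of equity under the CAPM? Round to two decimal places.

10.26%

β_L = β_U × [1 + (1 − t)(D/E)] = 1.357 × [1 + (1 − 0.29) × 1.17]
    = 1.357 × [1 + 0.71 × 1.17] = 1.357 × 1.8307 = 2.4843
E(R) = R_f + β_L × MRP = 2.29% + 2.4843 × 3.21% = 10.26%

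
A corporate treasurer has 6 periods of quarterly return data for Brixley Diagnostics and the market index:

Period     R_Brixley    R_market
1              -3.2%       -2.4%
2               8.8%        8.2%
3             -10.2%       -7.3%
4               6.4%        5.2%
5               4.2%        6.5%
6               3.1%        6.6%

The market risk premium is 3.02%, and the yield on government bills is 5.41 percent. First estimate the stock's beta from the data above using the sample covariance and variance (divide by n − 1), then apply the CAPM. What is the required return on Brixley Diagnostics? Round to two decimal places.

8.71%

Mean R_i = (-3.2 + 8.8 − 10.2 + 6.4 + 4.2 + 3.1) / 6 = 1.5167%
Mean R_m = (-2.4 + 8.2 − 7.3 + 5.2 + 6.5 + 6.6) / 6 = 2.8000%
Σ(R_i − R̄_i)(R_m − R̄_m) = 209.8600  ⇒  Cov = 209.8600 / 5 = 41.9720
Σ(R_m − R̄_m)² = 192.1000  ⇒  Var(R_m) = 192.1000 / 5 = 38.4200
β = Cov / Var(R_m) = 41.9720 / 38.4200 = 1.0925
E(R) = R_f + β × MRP = 5.41% + 1.0925 × 3.02% = 8.71%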